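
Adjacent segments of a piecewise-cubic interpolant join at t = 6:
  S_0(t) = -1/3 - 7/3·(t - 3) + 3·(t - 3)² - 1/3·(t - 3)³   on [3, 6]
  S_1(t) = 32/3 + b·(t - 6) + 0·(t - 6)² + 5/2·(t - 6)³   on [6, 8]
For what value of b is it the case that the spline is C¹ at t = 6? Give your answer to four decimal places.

S_0'(t) = -7/3 + 6·(t - 3) - 1·(t - 3)², so S_0'(6) = 20/3. On the right, S_1'(6) = b, so b = 20/3.

6.6667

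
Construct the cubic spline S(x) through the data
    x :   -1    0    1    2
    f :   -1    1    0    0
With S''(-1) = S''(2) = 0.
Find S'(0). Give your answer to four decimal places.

0.2667

With m_i denoting the second derivative at x_i, h_i = 1, 1, 1, and Δ_i = (y_(i+1) − y_i)/h_i = 2, -1, 0:
  1·m_0 + 4·m_1 + 1·m_2 = 6(Δ_1 - Δ_0) = -18
  1·m_1 + 4·m_2 + 1·m_3 = 6(Δ_2 - Δ_1) = 6
Natural end conditions: m_0 = m_3 = 0.
Forward elimination and back-substitution give m_0 = 0, m_1 = -26/5, m_2 = 14/5, m_3 = 0.
On [0, 1], S'(x) = b_1 + 2c_1·x + 3d_1·x² with b_1 = Δ_1 - h_1(2m_1 + m_2)/6 = 4/15, c_1 = m_1/2 = -13/5, d_1 = (m_2 - m_1)/(6h_1) = 4/3. So S'(0) = 4/15.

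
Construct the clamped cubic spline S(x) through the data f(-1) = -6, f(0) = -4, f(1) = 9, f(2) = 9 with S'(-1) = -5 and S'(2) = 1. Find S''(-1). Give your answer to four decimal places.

10.4000

Write m_i for S''(x_i). With h_i = 1, 1, 1 and divided differences Δ_i = 2, 13, 0, the continuity of S' gives the tridiagonal system
  1·m_0 + 4·m_1 + 1·m_2 = 6(Δ_1 - Δ_0) = 66
  1·m_1 + 4·m_2 + 1·m_3 = 6(Δ_2 - Δ_1) = -78
Clamped end conditions give two more equations: 2h_0·m_0 + h_0·m_1 = 6(Δ_0 - S'(-1)) = 42 and h_2·m_2 + 2h_2·m_3 = 6(S'(2) - Δ_2) = 6.
Solving the tridiagonal system: m_0 = 52/5, m_1 = 106/5, m_2 = -146/5, m_3 = 88/5.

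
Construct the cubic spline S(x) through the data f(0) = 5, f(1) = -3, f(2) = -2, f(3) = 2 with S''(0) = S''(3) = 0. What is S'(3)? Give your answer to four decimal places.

4.2000

With σ_i denoting the second derivative at x_i, h_i = 1, 1, 1, and Δ_i = (y_(i+1) − y_i)/h_i = -8, 1, 4:
  1·σ_0 + 4·σ_1 + 1·σ_2 = 6(Δ_1 - Δ_0) = 54
  1·σ_1 + 4·σ_2 + 1·σ_3 = 6(Δ_2 - Δ_1) = 18
Natural end conditions: σ_0 = σ_3 = 0.
Solving the tridiagonal system: σ_0 = 0, σ_1 = 66/5, σ_2 = 6/5, σ_3 = 0.
On [2, 3], S'(x) = b_2 + 2c_2·(x - 2) + 3d_2·(x - 2)² with b_2 = Δ_2 - h_2(2σ_2 + σ_3)/6 = 18/5, c_2 = σ_2/2 = 3/5, d_2 = (σ_3 - σ_2)/(6h_2) = -1/5. So S'(3) = 21/5.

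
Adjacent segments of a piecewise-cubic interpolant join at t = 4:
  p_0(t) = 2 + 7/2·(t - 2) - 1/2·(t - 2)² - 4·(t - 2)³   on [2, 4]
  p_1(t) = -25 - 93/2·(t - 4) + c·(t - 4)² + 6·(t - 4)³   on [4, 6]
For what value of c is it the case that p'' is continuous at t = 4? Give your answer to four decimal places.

-24.5000

p_0''(t) = -1 - 24·(t - 2), so p_0''(4) = -49. On the right, p_1''(4) = 2c, so c = -49/2.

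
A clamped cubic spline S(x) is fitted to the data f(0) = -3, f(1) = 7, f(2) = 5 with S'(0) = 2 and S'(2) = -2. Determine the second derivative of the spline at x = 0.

Let σ_i = S''(x_i). Step sizes h_i = 1, 1; slopes of the chords Δ_i = (y_(i+1) - y_i)/h_i = 10, -2.
  1·σ_0 + 4·σ_1 + 1·σ_2 = 6(Δ_1 - Δ_0) = -72
Clamped end conditions give two more equations: 2h_0·σ_0 + h_0·σ_1 = 6(Δ_0 - S'(0)) = 48 and h_1·σ_1 + 2h_1·σ_2 = 6(S'(2) - Δ_1) = 0.
Forward elimination and back-substitution give σ_0 = 40, σ_1 = -32, σ_2 = 16.

40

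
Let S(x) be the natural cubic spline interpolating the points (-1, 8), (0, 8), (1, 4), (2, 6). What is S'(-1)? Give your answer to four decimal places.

1.4667

Put σ_i = S'' at the i-th knot. Here h = (1, 1, 1) and Δ = (0, -4, 2), so the interior equations h_(i-1)·σ_(i-1) + 2(h_(i-1)+h_i)·σ_i + h_i·σ_(i+1) = 6(Δ_i − Δ_(i-1)) read
  1·σ_0 + 4·σ_1 + 1·σ_2 = 6(Δ_1 - Δ_0) = -24
  1·σ_1 + 4·σ_2 + 1·σ_3 = 6(Δ_2 - Δ_1) = 36
Natural end conditions: σ_0 = σ_3 = 0.
Forward elimination and back-substitution give σ_0 = 0, σ_1 = -44/5, σ_2 = 56/5, σ_3 = 0.
On [-1, 0], S'(x) = b_0 + 2c_0·(x + 1) + 3d_0·(x + 1)² with b_0 = Δ_0 - h_0(2σ_0 + σ_1)/6 = 22/15, c_0 = σ_0/2 = 0, d_0 = (σ_1 - σ_0)/(6h_0) = -22/15. So S'(-1) = 22/15.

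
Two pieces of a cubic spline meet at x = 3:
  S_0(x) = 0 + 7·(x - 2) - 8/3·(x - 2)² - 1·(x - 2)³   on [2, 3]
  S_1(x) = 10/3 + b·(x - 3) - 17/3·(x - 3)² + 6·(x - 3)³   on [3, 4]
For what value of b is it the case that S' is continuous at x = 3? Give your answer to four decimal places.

S_0'(x) = 7 - 16/3·(x - 2) - 3·(x - 2)², so S_0'(3) = -4/3. On the right, S_1'(3) = b, so b = -4/3.

-1.3333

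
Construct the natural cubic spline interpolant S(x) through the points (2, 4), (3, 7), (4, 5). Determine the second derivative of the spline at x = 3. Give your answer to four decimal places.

-7.5000

Let M_i = S''(x_i). Step sizes h_i = 1, 1; slopes of the chords Δ_i = (y_(i+1) - y_i)/h_i = 3, -2.
  1·M_0 + 4·M_1 + 1·M_2 = 6(Δ_1 - Δ_0) = -30
Natural end conditions: M_0 = M_2 = 0.
Hence M_0 = 0, M_1 = -15/2, M_2 = 0.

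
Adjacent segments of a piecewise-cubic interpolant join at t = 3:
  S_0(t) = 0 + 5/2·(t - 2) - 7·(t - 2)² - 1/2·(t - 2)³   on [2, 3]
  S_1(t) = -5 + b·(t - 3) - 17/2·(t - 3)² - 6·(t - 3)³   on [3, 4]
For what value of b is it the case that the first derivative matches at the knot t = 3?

-13

S_0'(t) = 5/2 - 14·(t - 2) - 3/2·(t - 2)², so S_0'(3) = -13. On the right, S_1'(3) = b, so b = -13.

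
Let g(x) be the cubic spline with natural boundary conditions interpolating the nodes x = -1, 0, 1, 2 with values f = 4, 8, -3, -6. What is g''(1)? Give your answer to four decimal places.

Write M_i for g''(x_i). With h_i = 1, 1, 1 and divided differences Δ_i = 4, -11, -3, the continuity of g' gives the tridiagonal system
  1·M_0 + 4·M_1 + 1·M_2 = 6(Δ_1 - Δ_0) = -90
  1·M_1 + 4·M_2 + 1·M_3 = 6(Δ_2 - Δ_1) = 48
Natural end conditions: M_0 = M_3 = 0.
Hence M_0 = 0, M_1 = -136/5, M_2 = 94/5, M_3 = 0.

18.8000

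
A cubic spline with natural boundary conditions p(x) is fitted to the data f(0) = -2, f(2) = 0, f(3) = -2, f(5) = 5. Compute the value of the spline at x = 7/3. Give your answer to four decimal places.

-0.7228

Put m_i = p'' at the i-th knot. Here h = (2, 1, 2) and Δ = (1, -2, 7/2), so the interior equations h_(i-1)·m_(i-1) + 2(h_(i-1)+h_i)·m_i + h_i·m_(i+1) = 6(Δ_i − Δ_(i-1)) read
  2·m_0 + 6·m_1 + 1·m_2 = 6(Δ_1 - Δ_0) = -18
  1·m_1 + 6·m_2 + 2·m_3 = 6(Δ_2 - Δ_1) = 33
Natural end conditions: m_0 = m_3 = 0.
Solving: m_0 = 0, m_1 = -141/35, m_2 = 216/35, m_3 = 0.
On [2, 3], p(x) = 0 - 59/35·(x - 2) - 141/70·(x - 2)² + 17/10·(x - 2)³.
With (x - 2) = 1/3: p(7/3) = -683/945.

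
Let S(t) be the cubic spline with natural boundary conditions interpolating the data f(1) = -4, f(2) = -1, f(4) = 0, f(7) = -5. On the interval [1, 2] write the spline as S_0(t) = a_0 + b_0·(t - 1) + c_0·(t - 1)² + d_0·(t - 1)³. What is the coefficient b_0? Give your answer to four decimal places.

3.3690

Let σ_i = S''(x_i). Step sizes h_i = 1, 2, 3; slopes of the chords Δ_i = (y_(i+1) - y_i)/h_i = 3, 1/2, -5/3.
  1·σ_0 + 6·σ_1 + 2·σ_2 = 6(Δ_1 - Δ_0) = -15
  2·σ_1 + 10·σ_2 + 3·σ_3 = 6(Δ_2 - Δ_1) = -13
Natural end conditions: σ_0 = σ_3 = 0.
Hence σ_0 = 0, σ_1 = -31/14, σ_2 = -6/7, σ_3 = 0.
On [1, 2], with S_0(t) = a_0 + b_0·(t - 1) + c_0·(t - 1)² + d_0·(t - 1)³: c_0 = σ_0/2 = 0, d_0 = (σ_1 - σ_0)/(6h_0) = -31/84, b_0 = Δ_0 - h_0(2σ_0 + σ_1)/6 = 283/84.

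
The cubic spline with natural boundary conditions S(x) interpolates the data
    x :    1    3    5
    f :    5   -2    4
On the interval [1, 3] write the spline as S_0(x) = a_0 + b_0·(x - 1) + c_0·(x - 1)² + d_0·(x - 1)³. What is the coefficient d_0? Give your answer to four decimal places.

With σ_i denoting the second derivative at x_i, h_i = 2, 2, and Δ_i = (y_(i+1) − y_i)/h_i = -7/2, 3:
  2·σ_0 + 8·σ_1 + 2·σ_2 = 6(Δ_1 - Δ_0) = 39
Natural end conditions: σ_0 = σ_2 = 0.
Hence σ_0 = 0, σ_1 = 39/8, σ_2 = 0.
On [1, 3], with S_0(x) = a_0 + b_0·(x - 1) + c_0·(x - 1)² + d_0·(x - 1)³: c_0 = σ_0/2 = 0, d_0 = (σ_1 - σ_0)/(6h_0) = 13/32, b_0 = Δ_0 - h_0(2σ_0 + σ_1)/6 = -41/8.

0.4063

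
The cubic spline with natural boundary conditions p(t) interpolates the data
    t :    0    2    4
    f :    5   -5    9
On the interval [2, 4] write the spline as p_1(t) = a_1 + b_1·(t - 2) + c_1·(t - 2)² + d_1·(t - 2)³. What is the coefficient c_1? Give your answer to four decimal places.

4.5000

Let σ_i = p''(x_i). Step sizes h_i = 2, 2; slopes of the chords Δ_i = (y_(i+1) - y_i)/h_i = -5, 7.
  2·σ_0 + 8·σ_1 + 2·σ_2 = 6(Δ_1 - Δ_0) = 72
Natural end conditions: σ_0 = σ_2 = 0.
Solving the tridiagonal system: σ_0 = 0, σ_1 = 9, σ_2 = 0.
On [2, 4], with p_1(t) = a_1 + b_1·(t - 2) + c_1·(t - 2)² + d_1·(t - 2)³: c_1 = σ_1/2 = 9/2, d_1 = (σ_2 - σ_1)/(6h_1) = -3/4, b_1 = Δ_1 - h_1(2σ_1 + σ_2)/6 = 1.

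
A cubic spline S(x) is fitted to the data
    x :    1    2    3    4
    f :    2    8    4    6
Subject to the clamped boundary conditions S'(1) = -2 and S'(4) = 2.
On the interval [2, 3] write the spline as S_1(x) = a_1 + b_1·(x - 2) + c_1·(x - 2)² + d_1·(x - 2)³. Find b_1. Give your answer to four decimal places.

Let M_i = S''(x_i). Step sizes h_i = 1, 1, 1; slopes of the chords Δ_i = (y_(i+1) - y_i)/h_i = 6, -4, 2.
  1·M_0 + 4·M_1 + 1·M_2 = 6(Δ_1 - Δ_0) = -60
  1·M_1 + 4·M_2 + 1·M_3 = 6(Δ_2 - Δ_1) = 36
Clamped end conditions give two more equations: 2h_0·M_0 + h_0·M_1 = 6(Δ_0 - S'(1)) = 48 and h_2·M_2 + 2h_2·M_3 = 6(S'(4) - Δ_2) = 0.
Hence M_0 = 116/3, M_1 = -88/3, M_2 = 56/3, M_3 = -28/3.
On [2, 3], with S_1(x) = a_1 + b_1·(x - 2) + c_1·(x - 2)² + d_1·(x - 2)³: c_1 = M_1/2 = -44/3, d_1 = (M_2 - M_1)/(6h_1) = 8, b_1 = Δ_1 - h_1(2M_1 + M_2)/6 = 8/3.

2.6667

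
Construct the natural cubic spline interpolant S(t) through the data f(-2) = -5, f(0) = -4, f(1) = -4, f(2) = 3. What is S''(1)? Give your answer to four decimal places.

11.0870

Put σ_i = S'' at the i-th knot. Here h = (2, 1, 1) and Δ = (1/2, 0, 7), so the interior equations h_(i-1)·σ_(i-1) + 2(h_(i-1)+h_i)·σ_i + h_i·σ_(i+1) = 6(Δ_i − Δ_(i-1)) read
  2·σ_0 + 6·σ_1 + 1·σ_2 = 6(Δ_1 - Δ_0) = -3
  1·σ_1 + 4·σ_2 + 1·σ_3 = 6(Δ_2 - Δ_1) = 42
Natural end conditions: σ_0 = σ_3 = 0.
Forward elimination and back-substitution give σ_0 = 0, σ_1 = -54/23, σ_2 = 255/23, σ_3 = 0.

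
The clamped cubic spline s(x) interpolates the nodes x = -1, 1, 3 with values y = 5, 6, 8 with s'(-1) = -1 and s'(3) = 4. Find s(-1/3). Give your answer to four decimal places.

Write m_i for s''(x_i). With h_i = 2, 2 and divided differences Δ_i = 1/2, 1, the continuity of s' gives the tridiagonal system
  2·m_0 + 8·m_1 + 2·m_2 = 6(Δ_1 - Δ_0) = 3
Clamped end conditions give two more equations: 2h_0·m_0 + h_0·m_1 = 6(Δ_0 - s'(-1)) = 9 and h_1·m_1 + 2h_1·m_2 = 6(s'(3) - Δ_1) = 18.
Hence m_0 = 25/8, m_1 = -7/4, m_2 = 43/8.
On [-1, 1], s(x) = 5 - 1·(x + 1) + 25/16·(x + 1)² - 13/32·(x + 1)³.
With (x + 1) = 2/3: s(-1/3) = 265/54.

4.9074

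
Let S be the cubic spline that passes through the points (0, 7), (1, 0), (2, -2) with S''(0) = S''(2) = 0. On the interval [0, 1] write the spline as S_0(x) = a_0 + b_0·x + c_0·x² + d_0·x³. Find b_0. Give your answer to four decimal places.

Put M_i = S'' at the i-th knot. Here h = (1, 1) and Δ = (-7, -2), so the interior equations h_(i-1)·M_(i-1) + 2(h_(i-1)+h_i)·M_i + h_i·M_(i+1) = 6(Δ_i − Δ_(i-1)) read
  1·M_0 + 4·M_1 + 1·M_2 = 6(Δ_1 - Δ_0) = 30
Natural end conditions: M_0 = M_2 = 0.
Forward elimination and back-substitution give M_0 = 0, M_1 = 15/2, M_2 = 0.
On [0, 1], with S_0(x) = a_0 + b_0·x + c_0·x² + d_0·x³: c_0 = M_0/2 = 0, d_0 = (M_1 - M_0)/(6h_0) = 5/4, b_0 = Δ_0 - h_0(2M_0 + M_1)/6 = -33/4.

-8.2500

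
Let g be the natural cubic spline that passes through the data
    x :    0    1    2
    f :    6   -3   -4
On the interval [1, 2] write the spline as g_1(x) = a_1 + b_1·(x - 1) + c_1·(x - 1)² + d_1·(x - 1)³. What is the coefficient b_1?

Let M_i = g''(x_i). Step sizes h_i = 1, 1; slopes of the chords Δ_i = (y_(i+1) - y_i)/h_i = -9, -1.
  1·M_0 + 4·M_1 + 1·M_2 = 6(Δ_1 - Δ_0) = 48
Natural end conditions: M_0 = M_2 = 0.
Solving: M_0 = 0, M_1 = 12, M_2 = 0.
On [1, 2], with g_1(x) = a_1 + b_1·(x - 1) + c_1·(x - 1)² + d_1·(x - 1)³: c_1 = M_1/2 = 6, d_1 = (M_2 - M_1)/(6h_1) = -2, b_1 = Δ_1 - h_1(2M_1 + M_2)/6 = -5.

-5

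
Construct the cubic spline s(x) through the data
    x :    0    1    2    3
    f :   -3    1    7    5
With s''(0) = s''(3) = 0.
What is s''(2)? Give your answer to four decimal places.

With m_i denoting the second derivative at x_i, h_i = 1, 1, 1, and Δ_i = (y_(i+1) − y_i)/h_i = 4, 6, -2:
  1·m_0 + 4·m_1 + 1·m_2 = 6(Δ_1 - Δ_0) = 12
  1·m_1 + 4·m_2 + 1·m_3 = 6(Δ_2 - Δ_1) = -48
Natural end conditions: m_0 = m_3 = 0.
Hence m_0 = 0, m_1 = 32/5, m_2 = -68/5, m_3 = 0.

-13.6000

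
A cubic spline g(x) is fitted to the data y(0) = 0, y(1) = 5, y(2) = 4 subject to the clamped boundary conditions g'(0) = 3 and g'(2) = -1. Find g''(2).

With M_i denoting the second derivative at x_i, h_i = 1, 1, and Δ_i = (y_(i+1) − y_i)/h_i = 5, -1:
  1·M_0 + 4·M_1 + 1·M_2 = 6(Δ_1 - Δ_0) = -36
Clamped end conditions give two more equations: 2h_0·M_0 + h_0·M_1 = 6(Δ_0 - g'(0)) = 12 and h_1·M_1 + 2h_1·M_2 = 6(g'(2) - Δ_1) = 0.
Solving the tridiagonal system: M_0 = 13, M_1 = -14, M_2 = 7.

7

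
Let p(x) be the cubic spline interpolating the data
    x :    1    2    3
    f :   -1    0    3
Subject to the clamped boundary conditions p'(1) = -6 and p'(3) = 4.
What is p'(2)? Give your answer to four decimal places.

Let M_i = p''(x_i). Step sizes h_i = 1, 1; slopes of the chords Δ_i = (y_(i+1) - y_i)/h_i = 1, 3.
  1·M_0 + 4·M_1 + 1·M_2 = 6(Δ_1 - Δ_0) = 12
Clamped end conditions give two more equations: 2h_0·M_0 + h_0·M_1 = 6(Δ_0 - p'(1)) = 42 and h_1·M_1 + 2h_1·M_2 = 6(p'(3) - Δ_1) = 6.
Hence M_0 = 23, M_1 = -4, M_2 = 5.
On [2, 3], p'(x) = b_1 + 2c_1·(x - 2) + 3d_1·(x - 2)² with b_1 = Δ_1 - h_1(2M_1 + M_2)/6 = 7/2, c_1 = M_1/2 = -2, d_1 = (M_2 - M_1)/(6h_1) = 3/2. So p'(2) = 7/2.

3.5000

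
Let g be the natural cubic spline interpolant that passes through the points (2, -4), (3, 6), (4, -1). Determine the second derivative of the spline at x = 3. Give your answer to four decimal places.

Put m_i = g'' at the i-th knot. Here h = (1, 1) and Δ = (10, -7), so the interior equations h_(i-1)·m_(i-1) + 2(h_(i-1)+h_i)·m_i + h_i·m_(i+1) = 6(Δ_i − Δ_(i-1)) read
  1·m_0 + 4·m_1 + 1·m_2 = 6(Δ_1 - Δ_0) = -102
Natural end conditions: m_0 = m_2 = 0.
Solving: m_0 = 0, m_1 = -51/2, m_2 = 0.

-25.5000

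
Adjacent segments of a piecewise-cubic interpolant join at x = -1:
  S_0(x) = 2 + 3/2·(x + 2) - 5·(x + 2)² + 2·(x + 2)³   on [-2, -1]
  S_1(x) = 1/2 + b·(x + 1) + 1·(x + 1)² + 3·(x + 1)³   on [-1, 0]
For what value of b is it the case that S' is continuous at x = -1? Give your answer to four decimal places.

-2.5000

S_0'(x) = 3/2 - 10·(x + 2) + 6·(x + 2)², so S_0'(-1) = -5/2. On the right, S_1'(-1) = b, so b = -5/2.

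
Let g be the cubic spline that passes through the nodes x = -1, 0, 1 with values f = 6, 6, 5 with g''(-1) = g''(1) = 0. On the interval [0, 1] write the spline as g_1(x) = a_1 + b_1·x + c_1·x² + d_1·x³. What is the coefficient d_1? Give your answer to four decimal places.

0.2500

Write σ_i for g''(x_i). With h_i = 1, 1 and divided differences Δ_i = 0, -1, the continuity of g' gives the tridiagonal system
  1·σ_0 + 4·σ_1 + 1·σ_2 = 6(Δ_1 - Δ_0) = -6
Natural end conditions: σ_0 = σ_2 = 0.
Hence σ_0 = 0, σ_1 = -3/2, σ_2 = 0.
On [0, 1], with g_1(x) = a_1 + b_1·x + c_1·x² + d_1·x³: c_1 = σ_1/2 = -3/4, d_1 = (σ_2 - σ_1)/(6h_1) = 1/4, b_1 = Δ_1 - h_1(2σ_1 + σ_2)/6 = -1/2.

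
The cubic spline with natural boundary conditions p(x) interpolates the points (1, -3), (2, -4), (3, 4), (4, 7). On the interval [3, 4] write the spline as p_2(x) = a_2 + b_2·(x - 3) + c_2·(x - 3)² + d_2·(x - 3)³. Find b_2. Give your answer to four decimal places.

6.8667

Write m_i for p''(x_i). With h_i = 1, 1, 1 and divided differences Δ_i = -1, 8, 3, the continuity of p' gives the tridiagonal system
  1·m_0 + 4·m_1 + 1·m_2 = 6(Δ_1 - Δ_0) = 54
  1·m_1 + 4·m_2 + 1·m_3 = 6(Δ_2 - Δ_1) = -30
Natural end conditions: m_0 = m_3 = 0.
Solving: m_0 = 0, m_1 = 82/5, m_2 = -58/5, m_3 = 0.
On [3, 4], with p_2(x) = a_2 + b_2·(x - 3) + c_2·(x - 3)² + d_2·(x - 3)³: c_2 = m_2/2 = -29/5, d_2 = (m_3 - m_2)/(6h_2) = 29/15, b_2 = Δ_2 - h_2(2m_2 + m_3)/6 = 103/15.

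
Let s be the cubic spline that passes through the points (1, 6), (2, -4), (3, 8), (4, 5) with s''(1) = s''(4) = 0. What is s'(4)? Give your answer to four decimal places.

Put M_i = s'' at the i-th knot. Here h = (1, 1, 1) and Δ = (-10, 12, -3), so the interior equations h_(i-1)·M_(i-1) + 2(h_(i-1)+h_i)·M_i + h_i·M_(i+1) = 6(Δ_i − Δ_(i-1)) read
  1·M_0 + 4·M_1 + 1·M_2 = 6(Δ_1 - Δ_0) = 132
  1·M_1 + 4·M_2 + 1·M_3 = 6(Δ_2 - Δ_1) = -90
Natural end conditions: M_0 = M_3 = 0.
Solving: M_0 = 0, M_1 = 206/5, M_2 = -164/5, M_3 = 0.
On [3, 4], s'(t) = b_2 + 2c_2·(t - 3) + 3d_2·(t - 3)² with b_2 = Δ_2 - h_2(2M_2 + M_3)/6 = 119/15, c_2 = M_2/2 = -82/5, d_2 = (M_3 - M_2)/(6h_2) = 82/15. So s'(4) = -127/15.

-8.4667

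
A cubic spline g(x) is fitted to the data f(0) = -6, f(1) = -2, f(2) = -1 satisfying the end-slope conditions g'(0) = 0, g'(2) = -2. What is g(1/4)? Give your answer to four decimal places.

-5.5742

Write σ_i for g''(x_i). With h_i = 1, 1 and divided differences Δ_i = 4, 1, the continuity of g' gives the tridiagonal system
  1·σ_0 + 4·σ_1 + 1·σ_2 = 6(Δ_1 - Δ_0) = -18
Clamped end conditions give two more equations: 2h_0·σ_0 + h_0·σ_1 = 6(Δ_0 - g'(0)) = 24 and h_1·σ_1 + 2h_1·σ_2 = 6(g'(2) - Δ_1) = -18.
Forward elimination and back-substitution give σ_0 = 31/2, σ_1 = -7, σ_2 = -11/2.
On [0, 1], g(x) = -6 + 0·x + 31/4·x² - 15/4·x³.
With x = 1/4: g(1/4) = -1427/256.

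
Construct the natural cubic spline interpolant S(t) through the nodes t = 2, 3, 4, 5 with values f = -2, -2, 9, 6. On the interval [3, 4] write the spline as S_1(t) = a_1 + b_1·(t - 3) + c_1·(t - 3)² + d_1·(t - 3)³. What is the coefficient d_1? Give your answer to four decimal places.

Put m_i = S'' at the i-th knot. Here h = (1, 1, 1) and Δ = (0, 11, -3), so the interior equations h_(i-1)·m_(i-1) + 2(h_(i-1)+h_i)·m_i + h_i·m_(i+1) = 6(Δ_i − Δ_(i-1)) read
  1·m_0 + 4·m_1 + 1·m_2 = 6(Δ_1 - Δ_0) = 66
  1·m_1 + 4·m_2 + 1·m_3 = 6(Δ_2 - Δ_1) = -84
Natural end conditions: m_0 = m_3 = 0.
Solving: m_0 = 0, m_1 = 116/5, m_2 = -134/5, m_3 = 0.
On [3, 4], with S_1(t) = a_1 + b_1·(t - 3) + c_1·(t - 3)² + d_1·(t - 3)³: c_1 = m_1/2 = 58/5, d_1 = (m_2 - m_1)/(6h_1) = -25/3, b_1 = Δ_1 - h_1(2m_1 + m_2)/6 = 116/15.

-8.3333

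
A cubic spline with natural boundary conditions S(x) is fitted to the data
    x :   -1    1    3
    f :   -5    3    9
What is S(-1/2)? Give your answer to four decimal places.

With M_i denoting the second derivative at x_i, h_i = 2, 2, and Δ_i = (y_(i+1) − y_i)/h_i = 4, 3:
  2·M_0 + 8·M_1 + 2·M_2 = 6(Δ_1 - Δ_0) = -6
Natural end conditions: M_0 = M_2 = 0.
Solving the tridiagonal system: M_0 = 0, M_1 = -3/4, M_2 = 0.
On [-1, 1], S(x) = -5 + 17/4·(x + 1) + 0·(x + 1)² - 1/16·(x + 1)³.
With (x + 1) = 1/2: S(-1/2) = -369/128.

-2.8828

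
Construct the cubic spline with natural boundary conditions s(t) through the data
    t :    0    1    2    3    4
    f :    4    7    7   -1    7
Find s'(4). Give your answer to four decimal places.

Write m_i for s''(x_i). With h_i = 1, 1, 1, 1 and divided differences Δ_i = 3, 0, -8, 8, the continuity of s' gives the tridiagonal system
  1·m_0 + 4·m_1 + 1·m_2 = 6(Δ_1 - Δ_0) = -18
  1·m_1 + 4·m_2 + 1·m_3 = 6(Δ_2 - Δ_1) = -48
  1·m_2 + 4·m_3 + 1·m_4 = 6(Δ_3 - Δ_2) = 96
Natural end conditions: m_0 = m_4 = 0.
Forward elimination and back-substitution give m_0 = 0, m_1 = 9/28, m_2 = -135/7, m_3 = 807/28, m_4 = 0.
On [3, 4], s'(t) = b_3 + 2c_3·(t - 3) + 3d_3·(t - 3)² with b_3 = Δ_3 - h_3(2m_3 + m_4)/6 = -45/28, c_3 = m_3/2 = 807/56, d_3 = (m_4 - m_3)/(6h_3) = -269/56. So s'(4) = 717/56.

12.8036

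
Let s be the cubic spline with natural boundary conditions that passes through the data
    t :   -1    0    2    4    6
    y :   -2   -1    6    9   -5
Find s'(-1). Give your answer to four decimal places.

Let M_i = s''(x_i). Step sizes h_i = 1, 2, 2, 2; slopes of the chords Δ_i = (y_(i+1) - y_i)/h_i = 1, 7/2, 3/2, -7.
  1·M_0 + 6·M_1 + 2·M_2 = 6(Δ_1 - Δ_0) = 15
  2·M_1 + 8·M_2 + 2·M_3 = 6(Δ_2 - Δ_1) = -12
  2·M_2 + 8·M_3 + 2·M_4 = 6(Δ_3 - Δ_2) = -51
Natural end conditions: M_0 = M_4 = 0.
Hence M_0 = 0, M_1 = 111/41, M_2 = -51/82, M_3 = -255/41, M_4 = 0.
On [-1, 0], s'(t) = b_0 + 2c_0·(t + 1) + 3d_0·(t + 1)² with b_0 = Δ_0 - h_0(2M_0 + M_1)/6 = 45/82, c_0 = M_0/2 = 0, d_0 = (M_1 - M_0)/(6h_0) = 37/82. So s'(-1) = 45/82.

0.5488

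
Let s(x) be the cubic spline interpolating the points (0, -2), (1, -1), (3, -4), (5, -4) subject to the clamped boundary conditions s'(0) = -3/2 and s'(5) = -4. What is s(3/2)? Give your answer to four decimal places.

Let M_i = s''(x_i). Step sizes h_i = 1, 2, 2; slopes of the chords Δ_i = (y_(i+1) - y_i)/h_i = 1, -3/2, 0.
  1·M_0 + 6·M_1 + 2·M_2 = 6(Δ_1 - Δ_0) = -15
  2·M_1 + 8·M_2 + 2·M_3 = 6(Δ_2 - Δ_1) = 9
Clamped end conditions give two more equations: 2h_0·M_0 + h_0·M_1 = 6(Δ_0 - s'(0)) = 15 and h_2·M_2 + 2h_2·M_3 = 6(s'(5) - Δ_2) = -24.
Solving the tridiagonal system: M_0 = 239/23, M_1 = -133/23, M_2 = 107/23, M_3 = -383/46.
On [1, 3], s(x) = -1 + 37/46·(x - 1) - 133/46·(x - 1)² + 20/23·(x - 1)³.
With (x - 1) = 1/2: s(3/2) = -223/184.

-1.2120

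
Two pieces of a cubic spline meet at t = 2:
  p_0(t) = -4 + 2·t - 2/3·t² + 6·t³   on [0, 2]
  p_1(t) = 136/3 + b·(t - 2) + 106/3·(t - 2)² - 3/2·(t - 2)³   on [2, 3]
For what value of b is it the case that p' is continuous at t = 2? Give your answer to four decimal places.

p_0'(t) = 2 - 4/3·t + 18·t², so p_0'(2) = 214/3. On the right, p_1'(2) = b, so b = 214/3.

71.3333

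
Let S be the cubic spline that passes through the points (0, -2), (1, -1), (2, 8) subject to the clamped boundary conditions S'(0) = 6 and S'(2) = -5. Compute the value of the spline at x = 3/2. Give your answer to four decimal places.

5.0313

Let M_i = S''(x_i). Step sizes h_i = 1, 1; slopes of the chords Δ_i = (y_(i+1) - y_i)/h_i = 1, 9.
  1·M_0 + 4·M_1 + 1·M_2 = 6(Δ_1 - Δ_0) = 48
Clamped end conditions give two more equations: 2h_0·M_0 + h_0·M_1 = 6(Δ_0 - S'(0)) = -30 and h_1·M_1 + 2h_1·M_2 = 6(S'(2) - Δ_1) = -84.
Hence M_0 = -65/2, M_1 = 35, M_2 = -119/2.
On [1, 2], S(x) = -1 + 29/4·(x - 1) + 35/2·(x - 1)² - 63/4·(x - 1)³.
With (x - 1) = 1/2: S(3/2) = 161/32.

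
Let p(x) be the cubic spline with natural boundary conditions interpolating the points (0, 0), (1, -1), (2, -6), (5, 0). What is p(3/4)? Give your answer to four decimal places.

-0.3372

With M_i denoting the second derivative at x_i, h_i = 1, 1, 3, and Δ_i = (y_(i+1) − y_i)/h_i = -1, -5, 2:
  1·M_0 + 4·M_1 + 1·M_2 = 6(Δ_1 - Δ_0) = -24
  1·M_1 + 8·M_2 + 3·M_3 = 6(Δ_2 - Δ_1) = 42
Natural end conditions: M_0 = M_3 = 0.
Forward elimination and back-substitution give M_0 = 0, M_1 = -234/31, M_2 = 192/31, M_3 = 0.
On [0, 1], p(x) = 0 + 8/31·x + 0·x² - 39/31·x³.
With x = 3/4: p(3/4) = -669/1984.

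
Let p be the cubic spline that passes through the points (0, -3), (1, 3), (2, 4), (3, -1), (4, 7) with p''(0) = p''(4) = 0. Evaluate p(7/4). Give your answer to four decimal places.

4.6590

Put M_i = p'' at the i-th knot. Here h = (1, 1, 1, 1) and Δ = (6, 1, -5, 8), so the interior equations h_(i-1)·M_(i-1) + 2(h_(i-1)+h_i)·M_i + h_i·M_(i+1) = 6(Δ_i − Δ_(i-1)) read
  1·M_0 + 4·M_1 + 1·M_2 = 6(Δ_1 - Δ_0) = -30
  1·M_1 + 4·M_2 + 1·M_3 = 6(Δ_2 - Δ_1) = -36
  1·M_2 + 4·M_3 + 1·M_4 = 6(Δ_3 - Δ_2) = 78
Natural end conditions: M_0 = M_4 = 0.
Forward elimination and back-substitution give M_0 = 0, M_1 = -57/14, M_2 = -96/7, M_3 = 321/14, M_4 = 0.
On [1, 2], p(x) = 3 + 65/14·(x - 1) - 57/28·(x - 1)² - 45/28·(x - 1)³.
With (x - 1) = 3/4: p(7/4) = 8349/1792.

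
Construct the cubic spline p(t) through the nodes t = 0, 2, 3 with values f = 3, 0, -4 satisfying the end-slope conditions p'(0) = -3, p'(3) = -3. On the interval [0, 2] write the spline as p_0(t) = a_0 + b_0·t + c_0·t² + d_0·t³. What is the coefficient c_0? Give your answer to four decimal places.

2.3750

With m_i denoting the second derivative at x_i, h_i = 2, 1, and Δ_i = (y_(i+1) − y_i)/h_i = -3/2, -4:
  2·m_0 + 6·m_1 + 1·m_2 = 6(Δ_1 - Δ_0) = -15
Clamped end conditions give two more equations: 2h_0·m_0 + h_0·m_1 = 6(Δ_0 - p'(0)) = 9 and h_1·m_1 + 2h_1·m_2 = 6(p'(3) - Δ_1) = 6.
Solving: m_0 = 19/4, m_1 = -5, m_2 = 11/2.
On [0, 2], with p_0(t) = a_0 + b_0·t + c_0·t² + d_0·t³: c_0 = m_0/2 = 19/8, d_0 = (m_1 - m_0)/(6h_0) = -13/16, b_0 = Δ_0 - h_0(2m_0 + m_1)/6 = -3.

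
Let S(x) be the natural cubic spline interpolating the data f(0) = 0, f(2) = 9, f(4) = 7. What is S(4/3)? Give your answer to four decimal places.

Let m_i = S''(x_i). Step sizes h_i = 2, 2; slopes of the chords Δ_i = (y_(i+1) - y_i)/h_i = 9/2, -1.
  2·m_0 + 8·m_1 + 2·m_2 = 6(Δ_1 - Δ_0) = -33
Natural end conditions: m_0 = m_2 = 0.
Solving: m_0 = 0, m_1 = -33/8, m_2 = 0.
On [0, 2], S(x) = 0 + 47/8·x + 0·x² - 11/32·x³.
With x = 4/3: S(4/3) = 379/54.

7.0185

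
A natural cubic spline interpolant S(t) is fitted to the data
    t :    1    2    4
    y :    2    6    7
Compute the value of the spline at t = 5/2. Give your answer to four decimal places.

7.0156

Let M_i = S''(x_i). Step sizes h_i = 1, 2; slopes of the chords Δ_i = (y_(i+1) - y_i)/h_i = 4, 1/2.
  1·M_0 + 6·M_1 + 2·M_2 = 6(Δ_1 - Δ_0) = -21
Natural end conditions: M_0 = M_2 = 0.
Hence M_0 = 0, M_1 = -7/2, M_2 = 0.
On [2, 4], S(t) = 6 + 17/6·(t - 2) - 7/4·(t - 2)² + 7/24·(t - 2)³.
With (t - 2) = 1/2: S(5/2) = 449/64.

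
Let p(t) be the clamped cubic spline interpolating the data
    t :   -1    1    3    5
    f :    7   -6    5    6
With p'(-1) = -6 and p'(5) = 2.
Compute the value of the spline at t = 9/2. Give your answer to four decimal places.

Let M_i = p''(x_i). Step sizes h_i = 2, 2, 2; slopes of the chords Δ_i = (y_(i+1) - y_i)/h_i = -13/2, 11/2, 1/2.
  2·M_0 + 8·M_1 + 2·M_2 = 6(Δ_1 - Δ_0) = 72
  2·M_1 + 8·M_2 + 2·M_3 = 6(Δ_2 - Δ_1) = -30
Clamped end conditions give two more equations: 2h_0·M_0 + h_0·M_1 = 6(Δ_0 - p'(-1)) = -3 and h_2·M_2 + 2h_2·M_3 = 6(p'(5) - Δ_2) = 9.
Solving the tridiagonal system: M_0 = -217/30, M_1 = 389/30, M_2 = -259/30, M_3 = 197/30.
On [3, 5], p(t) = 5 + 61/15·(t - 3) - 259/60·(t - 3)² + 19/15·(t - 3)³.
With (t - 3) = 3/2: p(9/2) = 453/80.

5.6625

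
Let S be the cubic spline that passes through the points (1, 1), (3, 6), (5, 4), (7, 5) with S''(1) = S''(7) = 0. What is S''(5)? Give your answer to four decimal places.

1.9000

With σ_i denoting the second derivative at x_i, h_i = 2, 2, 2, and Δ_i = (y_(i+1) − y_i)/h_i = 5/2, -1, 1/2:
  2·σ_0 + 8·σ_1 + 2·σ_2 = 6(Δ_1 - Δ_0) = -21
  2·σ_1 + 8·σ_2 + 2·σ_3 = 6(Δ_2 - Δ_1) = 9
Natural end conditions: σ_0 = σ_3 = 0.
Solving the tridiagonal system: σ_0 = 0, σ_1 = -31/10, σ_2 = 19/10, σ_3 = 0.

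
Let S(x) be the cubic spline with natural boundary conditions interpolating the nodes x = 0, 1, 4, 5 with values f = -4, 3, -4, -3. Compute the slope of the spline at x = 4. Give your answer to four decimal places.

Write σ_i for S''(x_i). With h_i = 1, 3, 1 and divided differences Δ_i = 7, -7/3, 1, the continuity of S' gives the tridiagonal system
  1·σ_0 + 8·σ_1 + 3·σ_2 = 6(Δ_1 - Δ_0) = -56
  3·σ_1 + 8·σ_2 + 1·σ_3 = 6(Δ_2 - Δ_1) = 20
Natural end conditions: σ_0 = σ_3 = 0.
Solving the tridiagonal system: σ_0 = 0, σ_1 = -508/55, σ_2 = 328/55, σ_3 = 0.
On [4, 5], S'(x) = b_2 + 2c_2·(x - 4) + 3d_2·(x - 4)² with b_2 = Δ_2 - h_2(2σ_2 + σ_3)/6 = -163/165, c_2 = σ_2/2 = 164/55, d_2 = (σ_3 - σ_2)/(6h_2) = -164/165. So S'(4) = -163/165.

-0.9879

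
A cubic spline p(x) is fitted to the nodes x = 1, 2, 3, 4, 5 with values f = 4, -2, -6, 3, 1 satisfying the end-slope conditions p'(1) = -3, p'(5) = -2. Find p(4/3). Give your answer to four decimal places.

2.5847

Put M_i = p'' at the i-th knot. Here h = (1, 1, 1, 1) and Δ = (-6, -4, 9, -2), so the interior equations h_(i-1)·M_(i-1) + 2(h_(i-1)+h_i)·M_i + h_i·M_(i+1) = 6(Δ_i − Δ_(i-1)) read
  1·M_0 + 4·M_1 + 1·M_2 = 6(Δ_1 - Δ_0) = 12
  1·M_1 + 4·M_2 + 1·M_3 = 6(Δ_2 - Δ_1) = 78
  1·M_2 + 4·M_3 + 1·M_4 = 6(Δ_3 - Δ_2) = -66
Clamped end conditions give two more equations: 2h_0·M_0 + h_0·M_1 = 6(Δ_0 - p'(1)) = -18 and h_3·M_3 + 2h_3·M_4 = 6(p'(5) - Δ_3) = 0.
Solving the tridiagonal system: M_0 = -115/14, M_1 = -11/7, M_2 = 53/2, M_3 = -185/7, M_4 = 185/14.
On [1, 2], p(x) = 4 - 3·(x - 1) - 115/28·(x - 1)² + 31/28·(x - 1)³.
With (x - 1) = 1/3: p(4/3) = 977/378.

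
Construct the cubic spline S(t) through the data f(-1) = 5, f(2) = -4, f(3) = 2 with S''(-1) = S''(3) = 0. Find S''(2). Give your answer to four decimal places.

6.7500

Put σ_i = S'' at the i-th knot. Here h = (3, 1) and Δ = (-3, 6), so the interior equations h_(i-1)·σ_(i-1) + 2(h_(i-1)+h_i)·σ_i + h_i·σ_(i+1) = 6(Δ_i − Δ_(i-1)) read
  3·σ_0 + 8·σ_1 + 1·σ_2 = 6(Δ_1 - Δ_0) = 54
Natural end conditions: σ_0 = σ_2 = 0.
Solving the tridiagonal system: σ_0 = 0, σ_1 = 27/4, σ_2 = 0.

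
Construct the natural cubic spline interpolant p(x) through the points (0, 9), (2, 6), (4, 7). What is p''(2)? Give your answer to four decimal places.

Let σ_i = p''(x_i). Step sizes h_i = 2, 2; slopes of the chords Δ_i = (y_(i+1) - y_i)/h_i = -3/2, 1/2.
  2·σ_0 + 8·σ_1 + 2·σ_2 = 6(Δ_1 - Δ_0) = 12
Natural end conditions: σ_0 = σ_2 = 0.
Solving: σ_0 = 0, σ_1 = 3/2, σ_2 = 0.

1.5000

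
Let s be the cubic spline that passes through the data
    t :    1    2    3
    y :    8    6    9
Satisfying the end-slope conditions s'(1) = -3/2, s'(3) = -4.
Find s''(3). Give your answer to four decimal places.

-29.7500

Write m_i for s''(x_i). With h_i = 1, 1 and divided differences Δ_i = -2, 3, the continuity of s' gives the tridiagonal system
  1·m_0 + 4·m_1 + 1·m_2 = 6(Δ_1 - Δ_0) = 30
Clamped end conditions give two more equations: 2h_0·m_0 + h_0·m_1 = 6(Δ_0 - s'(1)) = -3 and h_1·m_1 + 2h_1·m_2 = 6(s'(3) - Δ_1) = -42.
Solving: m_0 = -41/4, m_1 = 35/2, m_2 = -119/4.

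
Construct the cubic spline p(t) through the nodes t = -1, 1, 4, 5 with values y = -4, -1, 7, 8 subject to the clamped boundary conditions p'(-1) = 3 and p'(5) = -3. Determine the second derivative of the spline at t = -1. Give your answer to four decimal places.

With M_i denoting the second derivative at x_i, h_i = 2, 3, 1, and Δ_i = (y_(i+1) − y_i)/h_i = 3/2, 8/3, 1:
  2·M_0 + 10·M_1 + 3·M_2 = 6(Δ_1 - Δ_0) = 7
  3·M_1 + 8·M_2 + 1·M_3 = 6(Δ_2 - Δ_1) = -10
Clamped end conditions give two more equations: 2h_0·M_0 + h_0·M_1 = 6(Δ_0 - p'(-1)) = -9 and h_2·M_2 + 2h_2·M_3 = 6(p'(5) - Δ_2) = -24.
Solving: M_0 = -229/78, M_1 = 107/78, M_2 = -11/39, M_3 = -925/78.

-2.9359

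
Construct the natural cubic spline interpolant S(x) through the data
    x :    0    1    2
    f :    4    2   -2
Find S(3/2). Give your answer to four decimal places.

With σ_i denoting the second derivative at x_i, h_i = 1, 1, and Δ_i = (y_(i+1) − y_i)/h_i = -2, -4:
  1·σ_0 + 4·σ_1 + 1·σ_2 = 6(Δ_1 - Δ_0) = -12
Natural end conditions: σ_0 = σ_2 = 0.
Solving the tridiagonal system: σ_0 = 0, σ_1 = -3, σ_2 = 0.
On [1, 2], S(x) = 2 - 3·(x - 1) - 3/2·(x - 1)² + 1/2·(x - 1)³.
With (x - 1) = 1/2: S(3/2) = 3/16.

0.1875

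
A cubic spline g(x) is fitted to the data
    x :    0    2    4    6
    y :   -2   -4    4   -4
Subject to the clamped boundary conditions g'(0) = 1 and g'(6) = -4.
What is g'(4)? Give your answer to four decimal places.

Write M_i for g''(x_i). With h_i = 2, 2, 2 and divided differences Δ_i = -1, 4, -4, the continuity of g' gives the tridiagonal system
  2·M_0 + 8·M_1 + 2·M_2 = 6(Δ_1 - Δ_0) = 30
  2·M_1 + 8·M_2 + 2·M_3 = 6(Δ_2 - Δ_1) = -48
Clamped end conditions give two more equations: 2h_0·M_0 + h_0·M_1 = 6(Δ_0 - g'(0)) = -12 and h_2·M_2 + 2h_2·M_3 = 6(g'(6) - Δ_2) = 0.
Solving: M_0 = -103/15, M_1 = 116/15, M_2 = -136/15, M_3 = 68/15.
On [4, 6], g'(x) = b_2 + 2c_2·(x - 4) + 3d_2·(x - 4)² with b_2 = Δ_2 - h_2(2M_2 + M_3)/6 = 8/15, c_2 = M_2/2 = -68/15, d_2 = (M_3 - M_2)/(6h_2) = 17/15. So g'(4) = 8/15.

0.5333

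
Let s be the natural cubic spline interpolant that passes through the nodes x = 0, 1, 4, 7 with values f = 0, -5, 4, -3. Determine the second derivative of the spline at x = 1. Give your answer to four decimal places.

7.7241

Put σ_i = s'' at the i-th knot. Here h = (1, 3, 3) and Δ = (-5, 3, -7/3), so the interior equations h_(i-1)·σ_(i-1) + 2(h_(i-1)+h_i)·σ_i + h_i·σ_(i+1) = 6(Δ_i − Δ_(i-1)) read
  1·σ_0 + 8·σ_1 + 3·σ_2 = 6(Δ_1 - Δ_0) = 48
  3·σ_1 + 12·σ_2 + 3·σ_3 = 6(Δ_2 - Δ_1) = -32
Natural end conditions: σ_0 = σ_3 = 0.
Solving: σ_0 = 0, σ_1 = 224/29, σ_2 = -400/87, σ_3 = 0.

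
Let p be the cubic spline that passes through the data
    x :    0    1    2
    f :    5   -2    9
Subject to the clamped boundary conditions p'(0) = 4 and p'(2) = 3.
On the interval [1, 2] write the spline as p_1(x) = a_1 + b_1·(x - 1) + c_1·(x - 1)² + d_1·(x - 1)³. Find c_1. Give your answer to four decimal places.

27.5000

Write M_i for p''(x_i). With h_i = 1, 1 and divided differences Δ_i = -7, 11, the continuity of p' gives the tridiagonal system
  1·M_0 + 4·M_1 + 1·M_2 = 6(Δ_1 - Δ_0) = 108
Clamped end conditions give two more equations: 2h_0·M_0 + h_0·M_1 = 6(Δ_0 - p'(0)) = -66 and h_1·M_1 + 2h_1·M_2 = 6(p'(2) - Δ_1) = -48.
Forward elimination and back-substitution give M_0 = -121/2, M_1 = 55, M_2 = -103/2.
On [1, 2], with p_1(x) = a_1 + b_1·(x - 1) + c_1·(x - 1)² + d_1·(x - 1)³: c_1 = M_1/2 = 55/2, d_1 = (M_2 - M_1)/(6h_1) = -71/4, b_1 = Δ_1 - h_1(2M_1 + M_2)/6 = 5/4.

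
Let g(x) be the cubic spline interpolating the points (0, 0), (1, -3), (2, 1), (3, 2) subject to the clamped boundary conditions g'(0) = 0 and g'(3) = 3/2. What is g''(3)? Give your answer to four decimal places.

Write M_i for g''(x_i). With h_i = 1, 1, 1 and divided differences Δ_i = -3, 4, 1, the continuity of g' gives the tridiagonal system
  1·M_0 + 4·M_1 + 1·M_2 = 6(Δ_1 - Δ_0) = 42
  1·M_1 + 4·M_2 + 1·M_3 = 6(Δ_2 - Δ_1) = -18
Clamped end conditions give two more equations: 2h_0·M_0 + h_0·M_1 = 6(Δ_0 - g'(0)) = -18 and h_2·M_2 + 2h_2·M_3 = 6(g'(3) - Δ_2) = 3.
Solving the tridiagonal system: M_0 = -89/5, M_1 = 88/5, M_2 = -53/5, M_3 = 34/5.

6.8000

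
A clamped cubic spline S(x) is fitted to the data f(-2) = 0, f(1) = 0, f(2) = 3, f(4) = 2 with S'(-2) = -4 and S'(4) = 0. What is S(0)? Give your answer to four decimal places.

Let m_i = S''(x_i). Step sizes h_i = 3, 1, 2; slopes of the chords Δ_i = (y_(i+1) - y_i)/h_i = 0, 3, -1/2.
  3·m_0 + 8·m_1 + 1·m_2 = 6(Δ_1 - Δ_0) = 18
  1·m_1 + 6·m_2 + 2·m_3 = 6(Δ_2 - Δ_1) = -21
Clamped end conditions give two more equations: 2h_0·m_0 + h_0·m_1 = 6(Δ_0 - S'(-2)) = 24 and h_2·m_2 + 2h_2·m_3 = 6(S'(4) - Δ_2) = 3.
Solving: m_0 = 19/6, m_1 = 5/3, m_2 = -29/6, m_3 = 19/6.
On [-2, 1], S(x) = 0 - 4·(x + 2) + 19/12·(x + 2)² - 1/12·(x + 2)³.
With (x + 2) = 2: S(0) = -7/3.

-2.3333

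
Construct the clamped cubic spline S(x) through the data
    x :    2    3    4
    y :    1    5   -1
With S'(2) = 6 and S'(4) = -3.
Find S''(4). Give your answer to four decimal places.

19.5000

Put M_i = S'' at the i-th knot. Here h = (1, 1) and Δ = (4, -6), so the interior equations h_(i-1)·M_(i-1) + 2(h_(i-1)+h_i)·M_i + h_i·M_(i+1) = 6(Δ_i − Δ_(i-1)) read
  1·M_0 + 4·M_1 + 1·M_2 = 6(Δ_1 - Δ_0) = -60
Clamped end conditions give two more equations: 2h_0·M_0 + h_0·M_1 = 6(Δ_0 - S'(2)) = -12 and h_1·M_1 + 2h_1·M_2 = 6(S'(4) - Δ_1) = 18.
Hence M_0 = 9/2, M_1 = -21, M_2 = 39/2.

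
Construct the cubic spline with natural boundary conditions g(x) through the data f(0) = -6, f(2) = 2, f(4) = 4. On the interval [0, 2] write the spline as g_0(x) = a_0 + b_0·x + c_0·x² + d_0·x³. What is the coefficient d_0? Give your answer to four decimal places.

Write M_i for g''(x_i). With h_i = 2, 2 and divided differences Δ_i = 4, 1, the continuity of g' gives the tridiagonal system
  2·M_0 + 8·M_1 + 2·M_2 = 6(Δ_1 - Δ_0) = -18
Natural end conditions: M_0 = M_2 = 0.
Solving the tridiagonal system: M_0 = 0, M_1 = -9/4, M_2 = 0.
On [0, 2], with g_0(x) = a_0 + b_0·x + c_0·x² + d_0·x³: c_0 = M_0/2 = 0, d_0 = (M_1 - M_0)/(6h_0) = -3/16, b_0 = Δ_0 - h_0(2M_0 + M_1)/6 = 19/4.

-0.1875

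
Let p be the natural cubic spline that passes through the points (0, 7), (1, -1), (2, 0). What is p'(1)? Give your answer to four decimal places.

With σ_i denoting the second derivative at x_i, h_i = 1, 1, and Δ_i = (y_(i+1) − y_i)/h_i = -8, 1:
  1·σ_0 + 4·σ_1 + 1·σ_2 = 6(Δ_1 - Δ_0) = 54
Natural end conditions: σ_0 = σ_2 = 0.
Solving the tridiagonal system: σ_0 = 0, σ_1 = 27/2, σ_2 = 0.
On [1, 2], p'(x) = b_1 + 2c_1·(x - 1) + 3d_1·(x - 1)² with b_1 = Δ_1 - h_1(2σ_1 + σ_2)/6 = -7/2, c_1 = σ_1/2 = 27/4, d_1 = (σ_2 - σ_1)/(6h_1) = -9/4. So p'(1) = -7/2.

-3.5000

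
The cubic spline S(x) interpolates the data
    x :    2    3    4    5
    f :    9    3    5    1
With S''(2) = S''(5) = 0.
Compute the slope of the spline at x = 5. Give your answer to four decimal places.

Write M_i for S''(x_i). With h_i = 1, 1, 1 and divided differences Δ_i = -6, 2, -4, the continuity of S' gives the tridiagonal system
  1·M_0 + 4·M_1 + 1·M_2 = 6(Δ_1 - Δ_0) = 48
  1·M_1 + 4·M_2 + 1·M_3 = 6(Δ_2 - Δ_1) = -36
Natural end conditions: M_0 = M_3 = 0.
Solving: M_0 = 0, M_1 = 76/5, M_2 = -64/5, M_3 = 0.
On [4, 5], S'(x) = b_2 + 2c_2·(x - 4) + 3d_2·(x - 4)² with b_2 = Δ_2 - h_2(2M_2 + M_3)/6 = 4/15, c_2 = M_2/2 = -32/5, d_2 = (M_3 - M_2)/(6h_2) = 32/15. So S'(5) = -92/15.

-6.1333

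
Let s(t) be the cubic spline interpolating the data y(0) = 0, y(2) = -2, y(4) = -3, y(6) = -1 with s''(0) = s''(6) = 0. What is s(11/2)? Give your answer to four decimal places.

-1.6719

Write M_i for s''(x_i). With h_i = 2, 2, 2 and divided differences Δ_i = -1, -1/2, 1, the continuity of s' gives the tridiagonal system
  2·M_0 + 8·M_1 + 2·M_2 = 6(Δ_1 - Δ_0) = 3
  2·M_1 + 8·M_2 + 2·M_3 = 6(Δ_2 - Δ_1) = 9
Natural end conditions: M_0 = M_3 = 0.
Forward elimination and back-substitution give M_0 = 0, M_1 = 1/10, M_2 = 11/10, M_3 = 0.
On [4, 6], s(t) = -3 + 4/15·(t - 4) + 11/20·(t - 4)² - 11/120·(t - 4)³.
With (t - 4) = 3/2: s(11/2) = -107/64.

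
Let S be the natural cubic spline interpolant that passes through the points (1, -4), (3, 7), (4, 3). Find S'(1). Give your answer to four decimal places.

Let m_i = S''(x_i). Step sizes h_i = 2, 1; slopes of the chords Δ_i = (y_(i+1) - y_i)/h_i = 11/2, -4.
  2·m_0 + 6·m_1 + 1·m_2 = 6(Δ_1 - Δ_0) = -57
Natural end conditions: m_0 = m_2 = 0.
Forward elimination and back-substitution give m_0 = 0, m_1 = -19/2, m_2 = 0.
On [1, 3], S'(x) = b_0 + 2c_0·(x - 1) + 3d_0·(x - 1)² with b_0 = Δ_0 - h_0(2m_0 + m_1)/6 = 26/3, c_0 = m_0/2 = 0, d_0 = (m_1 - m_0)/(6h_0) = -19/24. So S'(1) = 26/3.

8.6667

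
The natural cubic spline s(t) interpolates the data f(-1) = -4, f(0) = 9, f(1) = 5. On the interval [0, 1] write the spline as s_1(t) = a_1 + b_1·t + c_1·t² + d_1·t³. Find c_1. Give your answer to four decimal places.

With σ_i denoting the second derivative at x_i, h_i = 1, 1, and Δ_i = (y_(i+1) − y_i)/h_i = 13, -4:
  1·σ_0 + 4·σ_1 + 1·σ_2 = 6(Δ_1 - Δ_0) = -102
Natural end conditions: σ_0 = σ_2 = 0.
Solving: σ_0 = 0, σ_1 = -51/2, σ_2 = 0.
On [0, 1], with s_1(t) = a_1 + b_1·t + c_1·t² + d_1·t³: c_1 = σ_1/2 = -51/4, d_1 = (σ_2 - σ_1)/(6h_1) = 17/4, b_1 = Δ_1 - h_1(2σ_1 + σ_2)/6 = 9/2.

-12.7500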